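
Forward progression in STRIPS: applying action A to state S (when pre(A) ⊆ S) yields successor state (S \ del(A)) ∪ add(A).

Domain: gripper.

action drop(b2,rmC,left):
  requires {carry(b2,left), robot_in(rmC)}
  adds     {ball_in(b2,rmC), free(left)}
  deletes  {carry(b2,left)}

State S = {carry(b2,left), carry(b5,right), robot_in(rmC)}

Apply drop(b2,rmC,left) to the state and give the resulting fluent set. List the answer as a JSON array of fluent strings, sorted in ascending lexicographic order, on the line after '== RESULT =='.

Progress:
  pre ⊆ S: {carry(b2,left), robot_in(rmC)} ⊆ S  — applicable
  S \ del = {carry(b5,right), robot_in(rmC)}
  ∪ add   = {ball_in(b2,rmC), carry(b5,right), free(left), robot_in(rmC)}

== RESULT ==
["ball_in(b2,rmC)", "carry(b5,right)", "free(left)", "robot_in(rmC)"]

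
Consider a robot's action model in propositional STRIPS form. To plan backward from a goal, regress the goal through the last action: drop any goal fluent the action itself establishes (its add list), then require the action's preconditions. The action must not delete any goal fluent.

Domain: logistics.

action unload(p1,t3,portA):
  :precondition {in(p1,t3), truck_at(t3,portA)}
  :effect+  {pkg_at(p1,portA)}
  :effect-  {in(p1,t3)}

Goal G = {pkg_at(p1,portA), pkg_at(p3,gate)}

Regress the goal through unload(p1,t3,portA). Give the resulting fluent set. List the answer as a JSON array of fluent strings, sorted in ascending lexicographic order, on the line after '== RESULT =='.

Regress:
  G ∩ del = {}  (empty — regression defined)
  G \ add = {pkg_at(p1,portA), pkg_at(p3,gate)} \ {pkg_at(p1,portA)} = {pkg_at(p3,gate)}
  ∪ pre   = {pkg_at(p3,gate)} ∪ {in(p1,t3), truck_at(t3,portA)}
          = {in(p1,t3), pkg_at(p3,gate), truck_at(t3,portA)}

== RESULT ==
["in(p1,t3)", "pkg_at(p3,gate)", "truck_at(t3,portA)"]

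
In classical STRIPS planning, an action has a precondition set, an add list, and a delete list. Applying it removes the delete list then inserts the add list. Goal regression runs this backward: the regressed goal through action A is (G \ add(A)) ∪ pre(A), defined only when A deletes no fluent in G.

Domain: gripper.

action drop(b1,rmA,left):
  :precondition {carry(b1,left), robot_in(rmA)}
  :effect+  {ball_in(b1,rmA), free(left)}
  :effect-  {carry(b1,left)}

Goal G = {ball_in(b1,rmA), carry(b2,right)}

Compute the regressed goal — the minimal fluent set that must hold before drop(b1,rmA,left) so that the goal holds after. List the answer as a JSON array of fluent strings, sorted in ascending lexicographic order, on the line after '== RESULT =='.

Compute (G \ add) ∪ pre:
  G ∩ del = {}  (empty — regression defined)
  G \ add = {ball_in(b1,rmA), carry(b2,right)} \ {ball_in(b1,rmA), free(left)} = {carry(b2,right)}
  ∪ pre   = {carry(b2,right)} ∪ {carry(b1,left), robot_in(rmA)}
          = {carry(b1,left), carry(b2,right), robot_in(rmA)}

== RESULT ==
["carry(b1,left)", "carry(b2,right)", "robot_in(rmA)"]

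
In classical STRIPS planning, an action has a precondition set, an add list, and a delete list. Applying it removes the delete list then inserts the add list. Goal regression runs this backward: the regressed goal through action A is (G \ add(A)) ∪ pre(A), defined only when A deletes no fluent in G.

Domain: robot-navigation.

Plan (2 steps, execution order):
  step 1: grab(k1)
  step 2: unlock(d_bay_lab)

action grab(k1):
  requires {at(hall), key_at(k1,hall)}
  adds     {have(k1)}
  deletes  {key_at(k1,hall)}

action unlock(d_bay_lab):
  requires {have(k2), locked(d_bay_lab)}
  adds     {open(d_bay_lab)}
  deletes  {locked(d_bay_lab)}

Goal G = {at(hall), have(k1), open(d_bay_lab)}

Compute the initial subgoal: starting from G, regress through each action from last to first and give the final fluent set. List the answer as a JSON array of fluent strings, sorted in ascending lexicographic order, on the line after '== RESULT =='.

Work backward from the goal:
  through step 2 (unlock(d_bay_lab)): drop {open(d_bay_lab)}, keep {at(hall), have(k1)}, require {have(k2), locked(d_bay_lab)}
    → {at(hall), have(k1), have(k2), locked(d_bay_lab)}
  through step 1 (grab(k1)): drop {have(k1)}, keep {at(hall), have(k2), locked(d_bay_lab)}, require {at(hall), key_at(k1,hall)}
    → {at(hall), have(k2), key_at(k1,hall), locked(d_bay_lab)}

== RESULT ==
["at(hall)", "have(k2)", "key_at(k1,hall)", "locked(d_bay_lab)"]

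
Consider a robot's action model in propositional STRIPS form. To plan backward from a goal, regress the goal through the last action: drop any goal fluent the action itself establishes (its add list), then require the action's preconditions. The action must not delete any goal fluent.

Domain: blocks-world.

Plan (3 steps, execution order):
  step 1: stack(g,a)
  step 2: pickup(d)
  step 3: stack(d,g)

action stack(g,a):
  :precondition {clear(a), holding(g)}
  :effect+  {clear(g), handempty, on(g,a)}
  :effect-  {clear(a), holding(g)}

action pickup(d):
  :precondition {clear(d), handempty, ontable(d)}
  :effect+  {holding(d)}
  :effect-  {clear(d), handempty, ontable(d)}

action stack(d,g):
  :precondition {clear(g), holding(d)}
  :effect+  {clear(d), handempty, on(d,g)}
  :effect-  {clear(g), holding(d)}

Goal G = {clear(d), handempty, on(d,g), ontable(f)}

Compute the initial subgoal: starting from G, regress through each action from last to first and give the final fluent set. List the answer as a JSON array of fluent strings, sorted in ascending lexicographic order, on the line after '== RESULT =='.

Work backward from the goal:
  through step 3 (stack(d,g)): drop {clear(d), handempty, on(d,g)}, keep {ontable(f)}, require {clear(g), holding(d)}
    → {clear(g), holding(d), ontable(f)}
  through step 2 (pickup(d)): drop {holding(d)}, keep {clear(g), ontable(f)}, require {clear(d), handempty, ontable(d)}
    → {clear(d), clear(g), handempty, ontable(d), ontable(f)}
  through step 1 (stack(g,a)): drop {clear(g), handempty}, keep {clear(d), ontable(d), ontable(f)}, require {clear(a), holding(g)}
    → {clear(a), clear(d), holding(g), ontable(d), ontable(f)}

== RESULT ==
["clear(a)", "clear(d)", "holding(g)", "ontable(d)", "ontable(f)"]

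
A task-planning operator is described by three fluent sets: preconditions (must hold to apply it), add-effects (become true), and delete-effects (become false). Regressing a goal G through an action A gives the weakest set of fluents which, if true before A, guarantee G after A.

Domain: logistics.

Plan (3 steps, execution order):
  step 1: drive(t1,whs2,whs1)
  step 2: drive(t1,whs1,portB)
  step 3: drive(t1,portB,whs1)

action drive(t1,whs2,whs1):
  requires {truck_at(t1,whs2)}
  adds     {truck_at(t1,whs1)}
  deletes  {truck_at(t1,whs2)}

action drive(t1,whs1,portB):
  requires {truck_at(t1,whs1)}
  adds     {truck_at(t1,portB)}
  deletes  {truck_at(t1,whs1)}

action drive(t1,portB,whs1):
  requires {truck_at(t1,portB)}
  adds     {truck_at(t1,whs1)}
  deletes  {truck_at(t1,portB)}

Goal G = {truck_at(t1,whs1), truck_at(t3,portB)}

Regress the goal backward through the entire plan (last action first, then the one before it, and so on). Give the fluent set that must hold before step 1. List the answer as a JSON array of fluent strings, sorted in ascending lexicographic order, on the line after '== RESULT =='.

Work backward from the goal:
  through step 3 (drive(t1,portB,whs1)): drop {truck_at(t1,whs1)}, keep {truck_at(t3,portB)}, require {truck_at(t1,portB)}
    → {truck_at(t1,portB), truck_at(t3,portB)}
  through step 2 (drive(t1,whs1,portB)): drop {truck_at(t1,portB)}, keep {truck_at(t3,portB)}, require {truck_at(t1,whs1)}
    → {truck_at(t1,whs1), truck_at(t3,portB)}
  through step 1 (drive(t1,whs2,whs1)): drop {truck_at(t1,whs1)}, keep {truck_at(t3,portB)}, require {truck_at(t1,whs2)}
    → {truck_at(t1,whs2), truck_at(t3,portB)}

== RESULT ==
["truck_at(t1,whs2)", "truck_at(t3,portB)"]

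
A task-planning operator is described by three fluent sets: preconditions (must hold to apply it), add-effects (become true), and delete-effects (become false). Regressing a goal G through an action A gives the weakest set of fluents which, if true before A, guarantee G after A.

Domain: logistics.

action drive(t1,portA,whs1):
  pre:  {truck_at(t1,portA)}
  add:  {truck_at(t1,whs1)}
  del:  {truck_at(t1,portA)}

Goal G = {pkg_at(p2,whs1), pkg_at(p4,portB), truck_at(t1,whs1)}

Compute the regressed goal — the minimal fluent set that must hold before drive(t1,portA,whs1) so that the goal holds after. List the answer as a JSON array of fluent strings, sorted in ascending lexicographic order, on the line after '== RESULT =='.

Compute (G \ add) ∪ pre:
  G ∩ del = {}  (empty — regression defined)
  G \ add = {pkg_at(p2,whs1), pkg_at(p4,portB), truck_at(t1,whs1)} \ {truck_at(t1,whs1)} = {pkg_at(p2,whs1), pkg_at(p4,portB)}
  ∪ pre   = {pkg_at(p2,whs1), pkg_at(p4,portB)} ∪ {truck_at(t1,portA)}
          = {pkg_at(p2,whs1), pkg_at(p4,portB), truck_at(t1,portA)}

== RESULT ==
["pkg_at(p2,whs1)", "pkg_at(p4,portB)", "truck_at(t1,portA)"]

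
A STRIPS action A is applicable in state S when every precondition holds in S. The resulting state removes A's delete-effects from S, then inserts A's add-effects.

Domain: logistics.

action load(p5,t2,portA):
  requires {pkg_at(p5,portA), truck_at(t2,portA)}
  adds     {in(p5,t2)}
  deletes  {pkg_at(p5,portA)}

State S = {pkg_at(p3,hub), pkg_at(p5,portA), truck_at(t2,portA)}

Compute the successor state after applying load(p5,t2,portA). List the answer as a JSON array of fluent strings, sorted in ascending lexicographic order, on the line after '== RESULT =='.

Compute (S \ del) ∪ add:
  pre ⊆ S: {pkg_at(p5,portA), truck_at(t2,portA)} ⊆ S  — applicable
  S \ del = {pkg_at(p3,hub), truck_at(t2,portA)}
  ∪ add   = {in(p5,t2), pkg_at(p3,hub), truck_at(t2,portA)}

== RESULT ==
["in(p5,t2)", "pkg_at(p3,hub)", "truck_at(t2,portA)"]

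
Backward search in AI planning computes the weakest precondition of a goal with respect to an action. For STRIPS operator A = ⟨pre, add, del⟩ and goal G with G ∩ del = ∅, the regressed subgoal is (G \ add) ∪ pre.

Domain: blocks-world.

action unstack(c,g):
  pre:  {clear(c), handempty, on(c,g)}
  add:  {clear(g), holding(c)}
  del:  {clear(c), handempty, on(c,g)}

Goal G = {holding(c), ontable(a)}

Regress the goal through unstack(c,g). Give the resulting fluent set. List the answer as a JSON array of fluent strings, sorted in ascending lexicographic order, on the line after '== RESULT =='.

Regress:
  G ∩ del = {}  (empty — regression defined)
  G \ add = {holding(c), ontable(a)} \ {clear(g), holding(c)} = {ontable(a)}
  ∪ pre   = {ontable(a)} ∪ {clear(c), handempty, on(c,g)}
          = {clear(c), handempty, on(c,g), ontable(a)}

== RESULT ==
["clear(c)", "handempty", "on(c,g)", "ontable(a)"]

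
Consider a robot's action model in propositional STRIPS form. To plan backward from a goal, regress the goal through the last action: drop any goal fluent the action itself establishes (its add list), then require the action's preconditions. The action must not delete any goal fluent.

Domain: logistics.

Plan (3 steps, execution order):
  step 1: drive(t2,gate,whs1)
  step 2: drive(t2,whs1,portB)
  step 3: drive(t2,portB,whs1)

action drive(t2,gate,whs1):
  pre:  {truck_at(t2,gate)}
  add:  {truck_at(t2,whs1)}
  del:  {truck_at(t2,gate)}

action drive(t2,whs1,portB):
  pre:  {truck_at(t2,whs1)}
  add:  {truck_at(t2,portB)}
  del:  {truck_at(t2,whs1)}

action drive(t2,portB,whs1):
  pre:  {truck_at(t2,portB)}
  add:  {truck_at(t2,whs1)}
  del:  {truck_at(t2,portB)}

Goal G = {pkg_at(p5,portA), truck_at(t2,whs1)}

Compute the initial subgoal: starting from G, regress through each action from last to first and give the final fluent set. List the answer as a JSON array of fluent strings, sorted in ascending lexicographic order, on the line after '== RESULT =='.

Work backward from the goal:
  through step 3 (drive(t2,portB,whs1)): drop {truck_at(t2,whs1)}, keep {pkg_at(p5,portA)}, require {truck_at(t2,portB)}
    → {pkg_at(p5,portA), truck_at(t2,portB)}
  through step 2 (drive(t2,whs1,portB)): drop {truck_at(t2,portB)}, keep {pkg_at(p5,portA)}, require {truck_at(t2,whs1)}
    → {pkg_at(p5,portA), truck_at(t2,whs1)}
  through step 1 (drive(t2,gate,whs1)): drop {truck_at(t2,whs1)}, keep {pkg_at(p5,portA)}, require {truck_at(t2,gate)}
    → {pkg_at(p5,portA), truck_at(t2,gate)}

== RESULT ==
["pkg_at(p5,portA)", "truck_at(t2,gate)"]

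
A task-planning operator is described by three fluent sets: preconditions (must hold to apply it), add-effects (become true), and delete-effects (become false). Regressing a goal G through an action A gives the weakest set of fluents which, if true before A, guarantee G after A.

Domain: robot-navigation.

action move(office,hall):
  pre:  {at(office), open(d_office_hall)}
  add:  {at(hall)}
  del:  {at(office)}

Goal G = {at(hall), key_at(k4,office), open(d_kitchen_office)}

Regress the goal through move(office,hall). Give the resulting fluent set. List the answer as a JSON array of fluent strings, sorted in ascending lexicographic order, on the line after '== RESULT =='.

Compute (G \ add) ∪ pre:
  G ∩ del = {}  (empty — regression defined)
  G \ add = {at(hall), key_at(k4,office), open(d_kitchen_office)} \ {at(hall)} = {key_at(k4,office), open(d_kitchen_office)}
  ∪ pre   = {key_at(k4,office), open(d_kitchen_office)} ∪ {at(office), open(d_office_hall)}
          = {at(office), key_at(k4,office), open(d_kitchen_office), open(d_office_hall)}

== RESULT ==
["at(office)", "key_at(k4,office)", "open(d_kitchen_office)", "open(d_office_hall)"]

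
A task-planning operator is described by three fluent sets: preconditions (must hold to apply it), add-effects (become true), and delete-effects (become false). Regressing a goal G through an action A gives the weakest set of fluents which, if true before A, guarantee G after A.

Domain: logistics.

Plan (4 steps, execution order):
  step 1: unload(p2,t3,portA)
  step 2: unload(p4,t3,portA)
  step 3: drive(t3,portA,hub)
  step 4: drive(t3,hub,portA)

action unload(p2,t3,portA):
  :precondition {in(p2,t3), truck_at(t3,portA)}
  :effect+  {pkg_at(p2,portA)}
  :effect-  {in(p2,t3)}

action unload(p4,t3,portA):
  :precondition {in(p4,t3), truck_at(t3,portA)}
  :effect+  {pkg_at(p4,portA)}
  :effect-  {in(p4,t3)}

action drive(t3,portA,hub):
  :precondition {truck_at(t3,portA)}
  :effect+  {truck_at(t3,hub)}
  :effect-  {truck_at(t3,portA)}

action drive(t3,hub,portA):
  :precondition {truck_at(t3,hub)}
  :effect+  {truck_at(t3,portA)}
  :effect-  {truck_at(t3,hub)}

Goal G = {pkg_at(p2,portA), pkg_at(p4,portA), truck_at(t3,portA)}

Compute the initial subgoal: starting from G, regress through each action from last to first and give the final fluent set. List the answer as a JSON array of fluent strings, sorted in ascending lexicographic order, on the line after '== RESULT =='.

Regress step by step:
  through step 4 (drive(t3,hub,portA)): drop {truck_at(t3,portA)}, keep {pkg_at(p2,portA), pkg_at(p4,portA)}, require {truck_at(t3,hub)}
    → {pkg_at(p2,portA), pkg_at(p4,portA), truck_at(t3,hub)}
  through step 3 (drive(t3,portA,hub)): drop {truck_at(t3,hub)}, keep {pkg_at(p2,portA), pkg_at(p4,portA)}, require {truck_at(t3,portA)}
    → {pkg_at(p2,portA), pkg_at(p4,portA), truck_at(t3,portA)}
  through step 2 (unload(p4,t3,portA)): drop {pkg_at(p4,portA)}, keep {pkg_at(p2,portA), truck_at(t3,portA)}, require {in(p4,t3), truck_at(t3,portA)}
    → {in(p4,t3), pkg_at(p2,portA), truck_at(t3,portA)}
  through step 1 (unload(p2,t3,portA)): drop {pkg_at(p2,portA)}, keep {in(p4,t3), truck_at(t3,portA)}, require {in(p2,t3), truck_at(t3,portA)}
    → {in(p2,t3), in(p4,t3), truck_at(t3,portA)}

== RESULT ==
["in(p2,t3)", "in(p4,t3)", "truck_at(t3,portA)"]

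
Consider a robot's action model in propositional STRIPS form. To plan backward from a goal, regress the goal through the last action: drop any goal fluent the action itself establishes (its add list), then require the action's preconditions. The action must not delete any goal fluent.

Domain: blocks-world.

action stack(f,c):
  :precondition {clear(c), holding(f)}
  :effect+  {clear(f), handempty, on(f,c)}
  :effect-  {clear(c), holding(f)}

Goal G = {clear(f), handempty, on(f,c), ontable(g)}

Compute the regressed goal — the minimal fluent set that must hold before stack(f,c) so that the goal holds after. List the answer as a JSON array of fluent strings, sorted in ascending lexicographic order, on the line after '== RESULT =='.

Compute (G \ add) ∪ pre:
  G ∩ del = {}  (empty — regression defined)
  G \ add = {clear(f), handempty, on(f,c), ontable(g)} \ {clear(f), handempty, on(f,c)} = {ontable(g)}
  ∪ pre   = {ontable(g)} ∪ {clear(c), holding(f)}
          = {clear(c), holding(f), ontable(g)}

== RESULT ==
["clear(c)", "holding(f)", "ontable(g)"]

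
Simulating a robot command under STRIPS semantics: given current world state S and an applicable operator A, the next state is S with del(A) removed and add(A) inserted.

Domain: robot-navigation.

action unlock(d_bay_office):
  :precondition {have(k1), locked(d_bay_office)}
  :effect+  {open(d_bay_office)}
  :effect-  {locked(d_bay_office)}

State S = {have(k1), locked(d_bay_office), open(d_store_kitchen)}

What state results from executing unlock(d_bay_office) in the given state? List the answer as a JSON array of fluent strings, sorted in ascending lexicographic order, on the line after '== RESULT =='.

Compute (S \ del) ∪ add:
  pre ⊆ S: {have(k1), locked(d_bay_office)} ⊆ S  — applicable
  S \ del = {have(k1), open(d_store_kitchen)}
  ∪ add   = {have(k1), open(d_bay_office), open(d_store_kitchen)}

== RESULT ==
["have(k1)", "open(d_bay_office)", "open(d_store_kitchen)"]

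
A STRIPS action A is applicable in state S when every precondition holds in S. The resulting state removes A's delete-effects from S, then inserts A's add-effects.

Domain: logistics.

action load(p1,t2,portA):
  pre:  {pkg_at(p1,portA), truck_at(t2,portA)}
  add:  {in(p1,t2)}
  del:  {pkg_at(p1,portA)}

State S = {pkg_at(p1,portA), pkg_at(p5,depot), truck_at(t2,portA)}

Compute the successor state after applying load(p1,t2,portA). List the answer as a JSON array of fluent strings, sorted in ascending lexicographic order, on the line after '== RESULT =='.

Compute (S \ del) ∪ add:
  pre ⊆ S: {pkg_at(p1,portA), truck_at(t2,portA)} ⊆ S  — applicable
  S \ del = {pkg_at(p5,depot), truck_at(t2,portA)}
  ∪ add   = {in(p1,t2), pkg_at(p5,depot), truck_at(t2,portA)}

== RESULT ==
["in(p1,t2)", "pkg_at(p5,depot)", "truck_at(t2,portA)"]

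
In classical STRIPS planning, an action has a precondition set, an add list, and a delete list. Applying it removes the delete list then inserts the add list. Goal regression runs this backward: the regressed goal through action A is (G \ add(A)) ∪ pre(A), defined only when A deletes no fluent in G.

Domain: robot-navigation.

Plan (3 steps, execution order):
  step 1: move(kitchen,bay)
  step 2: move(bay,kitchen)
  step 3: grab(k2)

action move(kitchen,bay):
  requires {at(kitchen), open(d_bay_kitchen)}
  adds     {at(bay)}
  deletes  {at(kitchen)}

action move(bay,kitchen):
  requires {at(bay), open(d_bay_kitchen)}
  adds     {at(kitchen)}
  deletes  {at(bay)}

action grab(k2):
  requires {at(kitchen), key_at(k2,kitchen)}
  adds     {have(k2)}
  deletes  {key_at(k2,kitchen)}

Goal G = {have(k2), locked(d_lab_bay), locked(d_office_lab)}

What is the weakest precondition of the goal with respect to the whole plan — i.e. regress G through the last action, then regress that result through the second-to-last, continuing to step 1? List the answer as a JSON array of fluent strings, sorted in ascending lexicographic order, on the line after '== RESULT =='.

Regress step by step:
  through step 3 (grab(k2)): drop {have(k2)}, keep {locked(d_lab_bay), locked(d_office_lab)}, require {at(kitchen), key_at(k2,kitchen)}
    → {at(kitchen), key_at(k2,kitchen), locked(d_lab_bay), locked(d_office_lab)}
  through step 2 (move(bay,kitchen)): drop {at(kitchen)}, keep {key_at(k2,kitchen), locked(d_lab_bay), locked(d_office_lab)}, require {at(bay), open(d_bay_kitchen)}
    → {at(bay), key_at(k2,kitchen), locked(d_lab_bay), locked(d_office_lab), open(d_bay_kitchen)}
  through step 1 (move(kitchen,bay)): drop {at(bay)}, keep {key_at(k2,kitchen), locked(d_lab_bay), locked(d_office_lab), open(d_bay_kitchen)}, require {at(kitchen), open(d_bay_kitchen)}
    → {at(kitchen), key_at(k2,kitchen), locked(d_lab_bay), locked(d_office_lab), open(d_bay_kitchen)}

== RESULT ==
["at(kitchen)", "key_at(k2,kitchen)", "locked(d_lab_bay)", "locked(d_office_lab)", "open(d_bay_kitchen)"]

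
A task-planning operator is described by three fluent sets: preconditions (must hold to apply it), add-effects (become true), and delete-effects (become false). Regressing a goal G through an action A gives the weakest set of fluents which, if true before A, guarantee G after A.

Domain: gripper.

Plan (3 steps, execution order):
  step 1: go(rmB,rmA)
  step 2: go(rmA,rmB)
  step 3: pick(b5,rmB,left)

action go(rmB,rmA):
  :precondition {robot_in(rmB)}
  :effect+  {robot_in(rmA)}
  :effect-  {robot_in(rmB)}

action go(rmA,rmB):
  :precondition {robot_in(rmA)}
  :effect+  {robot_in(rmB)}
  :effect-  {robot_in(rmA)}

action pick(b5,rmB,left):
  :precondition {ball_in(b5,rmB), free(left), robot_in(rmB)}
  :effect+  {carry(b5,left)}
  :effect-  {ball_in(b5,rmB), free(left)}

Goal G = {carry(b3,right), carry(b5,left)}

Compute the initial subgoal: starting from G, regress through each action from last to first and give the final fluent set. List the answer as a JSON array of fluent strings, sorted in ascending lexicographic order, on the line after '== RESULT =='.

Regress step by step:
  through step 3 (pick(b5,rmB,left)): drop {carry(b5,left)}, keep {carry(b3,right)}, require {ball_in(b5,rmB), free(left), robot_in(rmB)}
    → {ball_in(b5,rmB), carry(b3,right), free(left), robot_in(rmB)}
  through step 2 (go(rmA,rmB)): drop {robot_in(rmB)}, keep {ball_in(b5,rmB), carry(b3,right), free(left)}, require {robot_in(rmA)}
    → {ball_in(b5,rmB), carry(b3,right), free(left), robot_in(rmA)}
  through step 1 (go(rmB,rmA)): drop {robot_in(rmA)}, keep {ball_in(b5,rmB), carry(b3,right), free(left)}, require {robot_in(rmB)}
    → {ball_in(b5,rmB), carry(b3,right), free(left), robot_in(rmB)}

== RESULT ==
["ball_in(b5,rmB)", "carry(b3,right)", "free(left)", "robot_in(rmB)"]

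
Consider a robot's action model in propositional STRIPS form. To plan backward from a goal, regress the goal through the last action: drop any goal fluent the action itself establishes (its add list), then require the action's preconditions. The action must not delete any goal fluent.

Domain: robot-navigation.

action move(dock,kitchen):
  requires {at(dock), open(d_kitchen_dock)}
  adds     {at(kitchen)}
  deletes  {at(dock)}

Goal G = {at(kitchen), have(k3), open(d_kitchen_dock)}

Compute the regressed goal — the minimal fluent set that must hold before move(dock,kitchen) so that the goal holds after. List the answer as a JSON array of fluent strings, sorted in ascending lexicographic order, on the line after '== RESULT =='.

Compute (G \ add) ∪ pre:
  G ∩ del = {}  (empty — regression defined)
  G \ add = {at(kitchen), have(k3), open(d_kitchen_dock)} \ {at(kitchen)} = {have(k3), open(d_kitchen_dock)}
  ∪ pre   = {have(k3), open(d_kitchen_dock)} ∪ {at(dock), open(d_kitchen_dock)}
          = {at(dock), have(k3), open(d_kitchen_dock)}

== RESULT ==
["at(dock)", "have(k3)", "open(d_kitchen_dock)"]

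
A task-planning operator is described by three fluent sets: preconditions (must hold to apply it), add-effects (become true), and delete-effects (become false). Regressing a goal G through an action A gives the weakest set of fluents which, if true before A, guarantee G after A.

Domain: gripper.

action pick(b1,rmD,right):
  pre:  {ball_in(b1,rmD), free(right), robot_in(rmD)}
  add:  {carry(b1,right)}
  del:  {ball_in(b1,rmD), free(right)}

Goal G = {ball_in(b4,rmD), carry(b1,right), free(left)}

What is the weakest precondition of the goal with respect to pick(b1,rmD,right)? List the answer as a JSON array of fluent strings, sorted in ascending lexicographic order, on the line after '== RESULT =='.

Compute (G \ add) ∪ pre:
  G ∩ del = {}  (empty — regression defined)
  G \ add = {ball_in(b4,rmD), carry(b1,right), free(left)} \ {carry(b1,right)} = {ball_in(b4,rmD), free(left)}
  ∪ pre   = {ball_in(b4,rmD), free(left)} ∪ {ball_in(b1,rmD), free(right), robot_in(rmD)}
          = {ball_in(b1,rmD), ball_in(b4,rmD), free(left), free(right), robot_in(rmD)}

== RESULT ==
["ball_in(b1,rmD)", "ball_in(b4,rmD)", "free(left)", "free(right)", "robot_in(rmD)"]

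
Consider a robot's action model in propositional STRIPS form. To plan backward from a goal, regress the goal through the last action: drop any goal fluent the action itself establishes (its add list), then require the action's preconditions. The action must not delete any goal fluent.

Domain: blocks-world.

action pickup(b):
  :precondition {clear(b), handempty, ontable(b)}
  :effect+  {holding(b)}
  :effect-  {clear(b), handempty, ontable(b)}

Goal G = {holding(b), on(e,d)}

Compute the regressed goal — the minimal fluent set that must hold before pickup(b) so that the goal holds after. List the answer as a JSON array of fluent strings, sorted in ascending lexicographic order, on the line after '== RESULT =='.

Regress:
  G ∩ del = {}  (empty — regression defined)
  G \ add = {holding(b), on(e,d)} \ {holding(b)} = {on(e,d)}
  ∪ pre   = {on(e,d)} ∪ {clear(b), handempty, ontable(b)}
          = {clear(b), handempty, on(e,d), ontable(b)}

== RESULT ==
["clear(b)", "handempty", "on(e,d)", "ontable(b)"]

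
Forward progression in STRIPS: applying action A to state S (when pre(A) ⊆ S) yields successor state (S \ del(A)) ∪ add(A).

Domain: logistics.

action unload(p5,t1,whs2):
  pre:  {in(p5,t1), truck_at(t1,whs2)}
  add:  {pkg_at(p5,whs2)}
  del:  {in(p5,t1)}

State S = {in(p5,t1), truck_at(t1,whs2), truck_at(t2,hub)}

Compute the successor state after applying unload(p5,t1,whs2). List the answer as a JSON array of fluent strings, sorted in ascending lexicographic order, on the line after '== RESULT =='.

Progress:
  pre ⊆ S: {in(p5,t1), truck_at(t1,whs2)} ⊆ S  — applicable
  S \ del = {truck_at(t1,whs2), truck_at(t2,hub)}
  ∪ add   = {pkg_at(p5,whs2), truck_at(t1,whs2), truck_at(t2,hub)}

== RESULT ==
["pkg_at(p5,whs2)", "truck_at(t1,whs2)", "truck_at(t2,hub)"]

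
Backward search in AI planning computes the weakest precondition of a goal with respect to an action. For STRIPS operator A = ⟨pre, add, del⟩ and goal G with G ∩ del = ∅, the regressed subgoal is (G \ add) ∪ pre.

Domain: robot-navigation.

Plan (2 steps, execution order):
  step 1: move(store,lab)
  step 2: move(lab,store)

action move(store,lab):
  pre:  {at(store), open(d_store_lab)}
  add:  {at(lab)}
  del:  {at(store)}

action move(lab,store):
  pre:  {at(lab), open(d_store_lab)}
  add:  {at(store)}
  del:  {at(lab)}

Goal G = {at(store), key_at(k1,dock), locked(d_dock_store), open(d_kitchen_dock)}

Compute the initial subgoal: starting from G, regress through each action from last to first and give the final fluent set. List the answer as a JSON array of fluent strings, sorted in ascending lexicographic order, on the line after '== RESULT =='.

Regress step by step:
  through step 2 (move(lab,store)): drop {at(store)}, keep {key_at(k1,dock), locked(d_dock_store), open(d_kitchen_dock)}, require {at(lab), open(d_store_lab)}
    → {at(lab), key_at(k1,dock), locked(d_dock_store), open(d_kitchen_dock), open(d_store_lab)}
  through step 1 (move(store,lab)): drop {at(lab)}, keep {key_at(k1,dock), locked(d_dock_store), open(d_kitchen_dock), open(d_store_lab)}, require {at(store), open(d_store_lab)}
    → {at(store), key_at(k1,dock), locked(d_dock_store), open(d_kitchen_dock), open(d_store_lab)}

== RESULT ==
["at(store)", "key_at(k1,dock)", "locked(d_dock_store)", "open(d_kitchen_dock)", "open(d_store_lab)"]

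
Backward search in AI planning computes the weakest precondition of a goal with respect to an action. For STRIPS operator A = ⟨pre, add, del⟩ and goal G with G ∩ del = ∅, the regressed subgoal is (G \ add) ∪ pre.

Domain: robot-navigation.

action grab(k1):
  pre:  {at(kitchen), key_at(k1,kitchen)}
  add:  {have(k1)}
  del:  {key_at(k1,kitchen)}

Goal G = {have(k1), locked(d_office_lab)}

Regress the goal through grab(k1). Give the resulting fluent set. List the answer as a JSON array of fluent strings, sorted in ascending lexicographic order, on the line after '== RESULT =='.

Compute (G \ add) ∪ pre:
  G ∩ del = {}  (empty — regression defined)
  G \ add = {have(k1), locked(d_office_lab)} \ {have(k1)} = {locked(d_office_lab)}
  ∪ pre   = {locked(d_office_lab)} ∪ {at(kitchen), key_at(k1,kitchen)}
          = {at(kitchen), key_at(k1,kitchen), locked(d_office_lab)}

== RESULT ==
["at(kitchen)", "key_at(k1,kitchen)", "locked(d_office_lab)"]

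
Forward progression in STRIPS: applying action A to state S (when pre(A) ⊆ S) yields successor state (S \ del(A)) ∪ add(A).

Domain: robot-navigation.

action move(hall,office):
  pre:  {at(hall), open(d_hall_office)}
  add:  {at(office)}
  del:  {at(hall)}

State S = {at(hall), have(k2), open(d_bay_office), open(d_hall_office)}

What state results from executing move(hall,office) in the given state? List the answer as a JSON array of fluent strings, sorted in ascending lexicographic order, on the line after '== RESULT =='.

Compute (S \ del) ∪ add:
  pre ⊆ S: {at(hall), open(d_hall_office)} ⊆ S  — applicable
  S \ del = {have(k2), open(d_bay_office), open(d_hall_office)}
  ∪ add   = {at(office), have(k2), open(d_bay_office), open(d_hall_office)}

== RESULT ==
["at(office)", "have(k2)", "open(d_bay_office)", "open(d_hall_office)"]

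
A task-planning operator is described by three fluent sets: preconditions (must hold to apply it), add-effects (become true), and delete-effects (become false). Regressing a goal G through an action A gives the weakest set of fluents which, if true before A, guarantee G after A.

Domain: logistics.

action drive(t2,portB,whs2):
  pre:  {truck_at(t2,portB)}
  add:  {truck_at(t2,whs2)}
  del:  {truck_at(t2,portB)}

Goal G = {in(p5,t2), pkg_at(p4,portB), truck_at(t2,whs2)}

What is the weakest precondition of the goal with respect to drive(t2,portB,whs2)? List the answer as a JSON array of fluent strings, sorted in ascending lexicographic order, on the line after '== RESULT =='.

Regress:
  G ∩ del = {}  (empty — regression defined)
  G \ add = {in(p5,t2), pkg_at(p4,portB), truck_at(t2,whs2)} \ {truck_at(t2,whs2)} = {in(p5,t2), pkg_at(p4,portB)}
  ∪ pre   = {in(p5,t2), pkg_at(p4,portB)} ∪ {truck_at(t2,portB)}
          = {in(p5,t2), pkg_at(p4,portB), truck_at(t2,portB)}

== RESULT ==
["in(p5,t2)", "pkg_at(p4,portB)", "truck_at(t2,portB)"]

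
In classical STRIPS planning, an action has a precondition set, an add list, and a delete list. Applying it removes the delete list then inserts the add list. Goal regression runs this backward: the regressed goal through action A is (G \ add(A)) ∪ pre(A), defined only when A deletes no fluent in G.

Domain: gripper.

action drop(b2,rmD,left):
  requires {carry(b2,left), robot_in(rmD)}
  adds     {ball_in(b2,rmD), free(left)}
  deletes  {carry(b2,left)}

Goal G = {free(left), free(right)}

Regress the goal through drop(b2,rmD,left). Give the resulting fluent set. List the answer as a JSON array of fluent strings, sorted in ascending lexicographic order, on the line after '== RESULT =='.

Compute (G \ add) ∪ pre:
  G ∩ del = {}  (empty — regression defined)
  G \ add = {free(left), free(right)} \ {ball_in(b2,rmD), free(left)} = {free(right)}
  ∪ pre   = {free(right)} ∪ {carry(b2,left), robot_in(rmD)}
          = {carry(b2,left), free(right), robot_in(rmD)}

== RESULT ==
["carry(b2,left)", "free(right)", "robot_in(rmD)"]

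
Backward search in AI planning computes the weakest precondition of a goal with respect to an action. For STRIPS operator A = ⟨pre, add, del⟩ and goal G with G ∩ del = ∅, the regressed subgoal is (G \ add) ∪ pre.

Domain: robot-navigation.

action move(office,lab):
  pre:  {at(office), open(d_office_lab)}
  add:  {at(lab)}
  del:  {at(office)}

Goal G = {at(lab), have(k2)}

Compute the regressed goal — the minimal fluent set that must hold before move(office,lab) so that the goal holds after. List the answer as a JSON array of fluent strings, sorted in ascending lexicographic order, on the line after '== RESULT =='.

Regress:
  G ∩ del = {}  (empty — regression defined)
  G \ add = {at(lab), have(k2)} \ {at(lab)} = {have(k2)}
  ∪ pre   = {have(k2)} ∪ {at(office), open(d_office_lab)}
          = {at(office), have(k2), open(d_office_lab)}

== RESULT ==
["at(office)", "have(k2)", "open(d_office_lab)"]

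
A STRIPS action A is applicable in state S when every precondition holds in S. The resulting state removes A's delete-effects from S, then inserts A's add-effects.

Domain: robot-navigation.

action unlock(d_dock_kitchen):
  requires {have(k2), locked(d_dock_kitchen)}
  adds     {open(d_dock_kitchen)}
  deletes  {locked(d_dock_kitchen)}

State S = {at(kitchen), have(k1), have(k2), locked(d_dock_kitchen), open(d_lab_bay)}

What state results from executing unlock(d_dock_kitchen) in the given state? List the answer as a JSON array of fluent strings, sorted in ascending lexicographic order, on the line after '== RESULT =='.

Compute (S \ del) ∪ add:
  pre ⊆ S: {have(k2), locked(d_dock_kitchen)} ⊆ S  — applicable
  S \ del = {at(kitchen), have(k1), have(k2), open(d_lab_bay)}
  ∪ add   = {at(kitchen), have(k1), have(k2), open(d_dock_kitchen), open(d_lab_bay)}

== RESULT ==
["at(kitchen)", "have(k1)", "have(k2)", "open(d_dock_kitchen)", "open(d_lab_bay)"]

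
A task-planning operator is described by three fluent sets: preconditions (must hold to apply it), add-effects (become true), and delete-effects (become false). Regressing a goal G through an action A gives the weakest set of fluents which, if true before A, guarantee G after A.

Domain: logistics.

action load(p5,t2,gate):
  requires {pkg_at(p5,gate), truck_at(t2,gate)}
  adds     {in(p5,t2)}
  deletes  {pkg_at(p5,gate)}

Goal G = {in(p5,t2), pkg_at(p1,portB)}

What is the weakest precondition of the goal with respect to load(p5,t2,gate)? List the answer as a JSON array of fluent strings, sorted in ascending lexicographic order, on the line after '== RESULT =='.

Regress:
  G ∩ del = {}  (empty — regression defined)
  G \ add = {in(p5,t2), pkg_at(p1,portB)} \ {in(p5,t2)} = {pkg_at(p1,portB)}
  ∪ pre   = {pkg_at(p1,portB)} ∪ {pkg_at(p5,gate), truck_at(t2,gate)}
          = {pkg_at(p1,portB), pkg_at(p5,gate), truck_at(t2,gate)}

== RESULT ==
["pkg_at(p1,portB)", "pkg_at(p5,gate)", "truck_at(t2,gate)"]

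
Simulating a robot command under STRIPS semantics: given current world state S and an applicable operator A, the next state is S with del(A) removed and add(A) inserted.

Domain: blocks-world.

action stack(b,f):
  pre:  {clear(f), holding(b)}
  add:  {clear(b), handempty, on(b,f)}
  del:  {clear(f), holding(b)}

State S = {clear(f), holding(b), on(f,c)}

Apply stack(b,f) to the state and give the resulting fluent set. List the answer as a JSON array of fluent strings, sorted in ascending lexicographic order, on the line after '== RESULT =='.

Compute (S \ del) ∪ add:
  pre ⊆ S: {clear(f), holding(b)} ⊆ S  — applicable
  S \ del = {on(f,c)}
  ∪ add   = {clear(b), handempty, on(b,f), on(f,c)}

== RESULT ==
["clear(b)", "handempty", "on(b,f)", "on(f,c)"]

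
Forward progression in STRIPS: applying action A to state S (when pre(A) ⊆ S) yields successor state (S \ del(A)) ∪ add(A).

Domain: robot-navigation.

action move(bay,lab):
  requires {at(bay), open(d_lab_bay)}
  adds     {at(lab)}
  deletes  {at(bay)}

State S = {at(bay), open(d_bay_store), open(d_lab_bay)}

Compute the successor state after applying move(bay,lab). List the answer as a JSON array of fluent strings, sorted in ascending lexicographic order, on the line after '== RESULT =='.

Compute (S \ del) ∪ add:
  pre ⊆ S: {at(bay), open(d_lab_bay)} ⊆ S  — applicable
  S \ del = {open(d_bay_store), open(d_lab_bay)}
  ∪ add   = {at(lab), open(d_bay_store), open(d_lab_bay)}

== RESULT ==
["at(lab)", "open(d_bay_store)", "open(d_lab_bay)"]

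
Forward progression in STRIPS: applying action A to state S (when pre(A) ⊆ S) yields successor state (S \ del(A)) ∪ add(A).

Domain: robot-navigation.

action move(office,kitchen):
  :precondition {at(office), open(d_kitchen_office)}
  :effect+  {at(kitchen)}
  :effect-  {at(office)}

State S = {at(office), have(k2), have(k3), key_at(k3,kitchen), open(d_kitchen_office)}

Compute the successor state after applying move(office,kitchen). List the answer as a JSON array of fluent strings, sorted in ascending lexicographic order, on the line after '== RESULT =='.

Compute (S \ del) ∪ add:
  pre ⊆ S: {at(office), open(d_kitchen_office)} ⊆ S  — applicable
  S \ del = {have(k2), have(k3), key_at(k3,kitchen), open(d_kitchen_office)}
  ∪ add   = {at(kitchen), have(k2), have(k3), key_at(k3,kitchen), open(d_kitchen_office)}

== RESULT ==
["at(kitchen)", "have(k2)", "have(k3)", "key_at(k3,kitchen)", "open(d_kitchen_office)"]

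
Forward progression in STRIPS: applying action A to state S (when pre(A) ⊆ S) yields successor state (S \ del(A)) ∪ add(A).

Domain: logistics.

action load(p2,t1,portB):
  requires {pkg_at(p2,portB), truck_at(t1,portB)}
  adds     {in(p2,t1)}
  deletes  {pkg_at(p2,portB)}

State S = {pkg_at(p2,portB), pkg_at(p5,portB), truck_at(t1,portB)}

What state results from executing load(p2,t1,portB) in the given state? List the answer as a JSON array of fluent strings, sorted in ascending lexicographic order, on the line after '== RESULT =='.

Progress:
  pre ⊆ S: {pkg_at(p2,portB), truck_at(t1,portB)} ⊆ S  — applicable
  S \ del = {pkg_at(p5,portB), truck_at(t1,portB)}
  ∪ add   = {in(p2,t1), pkg_at(p5,portB), truck_at(t1,portB)}

== RESULT ==
["in(p2,t1)", "pkg_at(p5,portB)", "truck_at(t1,portB)"]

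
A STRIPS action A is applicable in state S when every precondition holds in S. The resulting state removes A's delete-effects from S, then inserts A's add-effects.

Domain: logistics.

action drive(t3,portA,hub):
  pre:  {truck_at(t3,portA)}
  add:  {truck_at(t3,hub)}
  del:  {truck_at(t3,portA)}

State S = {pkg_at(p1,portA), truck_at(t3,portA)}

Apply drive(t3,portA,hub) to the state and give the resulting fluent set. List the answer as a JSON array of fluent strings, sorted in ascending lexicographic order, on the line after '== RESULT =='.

Compute (S \ del) ∪ add:
  pre ⊆ S: {truck_at(t3,portA)} ⊆ S  — applicable
  S \ del = {pkg_at(p1,portA)}
  ∪ add   = {pkg_at(p1,portA), truck_at(t3,hub)}

== RESULT ==
["pkg_at(p1,portA)", "truck_at(t3,hub)"]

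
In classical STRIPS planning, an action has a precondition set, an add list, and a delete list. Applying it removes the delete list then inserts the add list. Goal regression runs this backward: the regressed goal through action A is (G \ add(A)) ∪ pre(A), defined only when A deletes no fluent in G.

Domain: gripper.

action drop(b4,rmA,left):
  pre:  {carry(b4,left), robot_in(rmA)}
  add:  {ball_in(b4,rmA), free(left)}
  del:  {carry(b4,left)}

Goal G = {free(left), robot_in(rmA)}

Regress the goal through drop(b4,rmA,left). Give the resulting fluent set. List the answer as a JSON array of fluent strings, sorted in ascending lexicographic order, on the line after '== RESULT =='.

Regress:
  G ∩ del = {}  (empty — regression defined)
  G \ add = {free(left), robot_in(rmA)} \ {ball_in(b4,rmA), free(left)} = {robot_in(rmA)}
  ∪ pre   = {robot_in(rmA)} ∪ {carry(b4,left), robot_in(rmA)}
          = {carry(b4,left), robot_in(rmA)}

== RESULT ==
["carry(b4,left)", "robot_in(rmA)"]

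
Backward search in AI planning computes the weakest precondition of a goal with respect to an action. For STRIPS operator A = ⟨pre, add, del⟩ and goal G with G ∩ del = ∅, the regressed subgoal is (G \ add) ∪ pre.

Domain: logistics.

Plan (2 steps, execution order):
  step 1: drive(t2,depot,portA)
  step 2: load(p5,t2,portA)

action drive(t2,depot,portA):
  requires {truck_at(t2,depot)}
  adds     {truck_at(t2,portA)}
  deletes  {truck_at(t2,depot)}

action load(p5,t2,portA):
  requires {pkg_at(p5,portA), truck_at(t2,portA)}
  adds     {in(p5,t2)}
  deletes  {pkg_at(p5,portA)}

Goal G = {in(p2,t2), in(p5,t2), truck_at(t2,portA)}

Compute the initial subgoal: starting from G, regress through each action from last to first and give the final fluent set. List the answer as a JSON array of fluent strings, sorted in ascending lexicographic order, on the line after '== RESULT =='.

Work backward from the goal:
  through step 2 (load(p5,t2,portA)): drop {in(p5,t2)}, keep {in(p2,t2), truck_at(t2,portA)}, require {pkg_at(p5,portA), truck_at(t2,portA)}
    → {in(p2,t2), pkg_at(p5,portA), truck_at(t2,portA)}
  through step 1 (drive(t2,depot,portA)): drop {truck_at(t2,portA)}, keep {in(p2,t2), pkg_at(p5,portA)}, require {truck_at(t2,depot)}
    → {in(p2,t2), pkg_at(p5,portA), truck_at(t2,depot)}

== RESULT ==
["in(p2,t2)", "pkg_at(p5,portA)", "truck_at(t2,depot)"]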